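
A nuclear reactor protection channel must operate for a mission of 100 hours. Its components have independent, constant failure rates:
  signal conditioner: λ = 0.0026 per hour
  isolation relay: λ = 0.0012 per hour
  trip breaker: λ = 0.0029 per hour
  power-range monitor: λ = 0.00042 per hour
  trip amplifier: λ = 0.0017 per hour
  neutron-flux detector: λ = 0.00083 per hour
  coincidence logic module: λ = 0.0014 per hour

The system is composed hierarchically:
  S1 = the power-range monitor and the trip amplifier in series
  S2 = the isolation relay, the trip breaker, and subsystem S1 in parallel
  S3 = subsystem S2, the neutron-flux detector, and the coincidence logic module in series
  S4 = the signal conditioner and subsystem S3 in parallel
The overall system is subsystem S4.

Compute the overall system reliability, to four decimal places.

0.9532

R(signal conditioner) = exp(−0.0026 × 100) = 0.771052
R(isolation relay) = exp(−0.0012 × 100) = 0.886920
R(trip breaker) = exp(−0.0029 × 100) = 0.748264
R(power-range monitor) = exp(−0.00042 × 100) = 0.958870
R(trip amplifier) = exp(−0.0017 × 100) = 0.843665
R(neutron-flux detector) = exp(−0.00083 × 100) = 0.920351
R(coincidence logic module) = exp(−0.0014 × 100) = 0.869358
Series (power-range monitor and trip amplifier): 0.958870 × 0.843665 = 0.808965
Parallel (isolation relay, trip breaker, and [0.808965]): 1 − (1 − 0.886920)(1 − 0.748264)(1 − 0.808965) = 0.994562
Series ([0.994562], neutron-flux detector, and coincidence logic module): 0.994562 × 0.920351 × 0.869358 = 0.795763
Parallel (signal conditioner and [0.795763]): 1 − (1 − 0.771052)(1 − 0.795763) = 0.9532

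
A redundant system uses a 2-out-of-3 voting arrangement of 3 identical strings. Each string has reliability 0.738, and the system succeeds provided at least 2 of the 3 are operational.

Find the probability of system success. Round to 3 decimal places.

R = Σ_{i=2}^{3} C(3,i) p^i (1−p)^{3−i} with p = 0.738
C(3,2)·0.738^2·0.262^1 = 0.42809
C(3,3)·0.738^3·0.262^0 = 0.40195
Sum = 0.830

0.830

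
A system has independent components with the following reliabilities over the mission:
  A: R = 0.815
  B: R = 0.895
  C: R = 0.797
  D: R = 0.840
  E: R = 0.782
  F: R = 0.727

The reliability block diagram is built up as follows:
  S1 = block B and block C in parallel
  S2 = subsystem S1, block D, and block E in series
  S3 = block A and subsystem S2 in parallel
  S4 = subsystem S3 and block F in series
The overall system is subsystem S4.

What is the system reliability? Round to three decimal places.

Parallel (B and C): 1 − (1 − 0.89500)(1 − 0.79700) = 0.97869
Series ([0.97869], D, and E): 0.97869 × 0.84000 × 0.78200 = 0.64288
Parallel (A and [0.64288]): 1 − (1 − 0.81500)(1 − 0.64288) = 0.93393
Series ([0.93393] and F): 0.93393 × 0.72700 = 0.679

0.679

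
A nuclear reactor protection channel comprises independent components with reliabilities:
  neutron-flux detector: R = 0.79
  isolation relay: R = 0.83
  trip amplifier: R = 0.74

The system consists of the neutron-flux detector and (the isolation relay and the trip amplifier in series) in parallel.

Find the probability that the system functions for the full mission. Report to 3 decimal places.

Series (isolation relay and trip amplifier): 0.83000 × 0.74000 = 0.61420
Parallel (neutron-flux detector and [0.61420]): 1 − (1 − 0.79000)(1 − 0.61420) = 0.919

0.919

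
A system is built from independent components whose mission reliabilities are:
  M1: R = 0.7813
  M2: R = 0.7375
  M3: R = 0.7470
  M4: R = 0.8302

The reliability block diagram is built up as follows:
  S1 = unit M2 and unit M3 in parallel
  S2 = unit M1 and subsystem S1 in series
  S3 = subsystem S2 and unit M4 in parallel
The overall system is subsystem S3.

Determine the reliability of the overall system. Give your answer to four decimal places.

0.9541

Parallel (M2 and M3): 1 − (1 − 0.737500)(1 − 0.747000) = 0.933588
Series (M1 and [0.933588]): 0.781300 × 0.933588 = 0.729412
Parallel ([0.729412] and M4): 1 − (1 − 0.729412)(1 − 0.830200) = 0.9541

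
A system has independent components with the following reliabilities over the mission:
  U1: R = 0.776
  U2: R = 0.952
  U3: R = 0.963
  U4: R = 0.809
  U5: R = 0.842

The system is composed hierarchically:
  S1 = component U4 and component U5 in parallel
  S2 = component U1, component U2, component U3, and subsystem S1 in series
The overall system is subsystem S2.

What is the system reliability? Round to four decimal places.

0.6899

Parallel (U4 and U5): 1 − (1 − 0.809000)(1 − 0.842000) = 0.969822
Series (U1, U2, U3, and [0.969822]): 0.776000 × 0.952000 × 0.963000 × 0.969822 = 0.6899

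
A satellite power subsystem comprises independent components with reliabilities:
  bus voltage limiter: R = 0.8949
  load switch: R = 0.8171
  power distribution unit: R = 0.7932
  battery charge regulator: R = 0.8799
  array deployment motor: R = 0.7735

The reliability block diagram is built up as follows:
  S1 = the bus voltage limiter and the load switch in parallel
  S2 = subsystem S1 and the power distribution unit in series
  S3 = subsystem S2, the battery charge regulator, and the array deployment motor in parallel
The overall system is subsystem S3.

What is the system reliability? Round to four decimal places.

0.9940

Parallel (bus voltage limiter and load switch): 1 − (1 − 0.894900)(1 − 0.817100) = 0.980777
Series ([0.980777] and power distribution unit): 0.980777 × 0.793200 = 0.777952
Parallel ([0.777952], battery charge regulator, and array deployment motor): 1 − (1 − 0.777952)(1 − 0.879900)(1 − 0.773500) = 0.9940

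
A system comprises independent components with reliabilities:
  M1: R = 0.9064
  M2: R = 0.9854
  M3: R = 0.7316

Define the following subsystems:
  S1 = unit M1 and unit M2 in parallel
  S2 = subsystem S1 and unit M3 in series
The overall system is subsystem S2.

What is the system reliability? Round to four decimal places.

0.7306

Parallel (M1 and M2): 1 − (1 − 0.906400)(1 − 0.985400) = 0.998633
Series ([0.998633] and M3): 0.998633 × 0.731600 = 0.7306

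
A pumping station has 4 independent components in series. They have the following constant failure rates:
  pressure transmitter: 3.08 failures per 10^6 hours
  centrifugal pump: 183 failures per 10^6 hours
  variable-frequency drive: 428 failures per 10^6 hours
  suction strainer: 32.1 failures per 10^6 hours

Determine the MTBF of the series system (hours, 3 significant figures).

Series of exponential components: λ_sys = Σ λ_i
λ_sys = 0.00000308 + 0.000183 + 0.000428 + 0.0000321 = 6.4618e-04 /h
MTBF = 1 / λ_sys = 1550 h

1550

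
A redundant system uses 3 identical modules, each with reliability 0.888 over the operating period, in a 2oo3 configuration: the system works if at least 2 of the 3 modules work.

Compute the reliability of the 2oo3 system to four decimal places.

R = Σ_{i=2}^{3} C(3,i) p^i (1−p)^{3−i} with p = 0.888
C(3,2)·0.888^2·0.112^1 = 0.264951
C(3,3)·0.888^3·0.112^0 = 0.700227
Sum = 0.9652

0.9652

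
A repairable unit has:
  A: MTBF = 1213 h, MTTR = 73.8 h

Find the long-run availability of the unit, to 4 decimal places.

0.9426

A(A) = MTBF/(MTBF+MTTR) = 1213/(1213+73.8) = 0.9426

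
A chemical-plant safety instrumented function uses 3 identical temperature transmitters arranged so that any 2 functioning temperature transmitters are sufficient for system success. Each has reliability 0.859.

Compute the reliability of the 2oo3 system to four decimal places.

0.9460

R = Σ_{i=2}^{3} C(3,i) p^i (1−p)^{3−i} with p = 0.859
C(3,2)·0.859^2·0.141^1 = 0.312124
C(3,3)·0.859^3·0.141^0 = 0.633840
Sum = 0.9460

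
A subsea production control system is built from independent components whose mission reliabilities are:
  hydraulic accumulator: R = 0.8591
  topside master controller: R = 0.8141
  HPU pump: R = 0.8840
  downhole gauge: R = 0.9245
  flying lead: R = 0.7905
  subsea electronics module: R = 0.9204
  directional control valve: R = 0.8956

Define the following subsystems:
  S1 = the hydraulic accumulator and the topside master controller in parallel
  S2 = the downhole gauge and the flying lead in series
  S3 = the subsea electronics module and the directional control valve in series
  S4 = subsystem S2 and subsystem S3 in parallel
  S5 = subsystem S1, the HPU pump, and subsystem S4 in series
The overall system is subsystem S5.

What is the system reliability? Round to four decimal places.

Parallel (hydraulic accumulator and topside master controller): 1 − (1 − 0.859100)(1 − 0.814100) = 0.973807
Series (downhole gauge and flying lead): 0.924500 × 0.790500 = 0.730817
Series (subsea electronics module and directional control valve): 0.920400 × 0.895600 = 0.824310
Parallel ([0.730817] and [0.824310]): 1 − (1 − 0.730817)(1 − 0.824310) = 0.952707
Series ([0.973807], HPU pump, and [0.952707]): 0.973807 × 0.884000 × 0.952707 = 0.8201

0.8201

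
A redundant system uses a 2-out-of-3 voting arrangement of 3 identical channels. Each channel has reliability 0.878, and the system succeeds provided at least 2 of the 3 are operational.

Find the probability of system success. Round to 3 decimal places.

0.959

R = Σ_{i=2}^{3} C(3,i) p^i (1−p)^{3−i} with p = 0.878
C(3,2)·0.878^2·0.122^1 = 0.28214
C(3,3)·0.878^3·0.122^0 = 0.67684
Sum = 0.959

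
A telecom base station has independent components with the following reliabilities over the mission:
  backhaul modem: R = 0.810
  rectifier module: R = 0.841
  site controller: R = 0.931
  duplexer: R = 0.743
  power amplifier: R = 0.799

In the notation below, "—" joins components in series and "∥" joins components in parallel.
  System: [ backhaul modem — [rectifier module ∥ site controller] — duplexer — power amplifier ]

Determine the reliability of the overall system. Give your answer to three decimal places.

0.476

Parallel (rectifier module and site controller): 1 − (1 − 0.84100)(1 − 0.93100) = 0.98903
Series (backhaul modem, [0.98903], duplexer, and power amplifier): 0.81000 × 0.98903 × 0.74300 × 0.79900 = 0.476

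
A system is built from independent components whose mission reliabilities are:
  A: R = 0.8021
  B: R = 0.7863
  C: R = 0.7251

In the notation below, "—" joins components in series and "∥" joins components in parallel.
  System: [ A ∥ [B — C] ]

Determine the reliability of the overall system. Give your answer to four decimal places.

Series (B and C): 0.786300 × 0.725100 = 0.570146
Parallel (A and [0.570146]): 1 − (1 − 0.802100)(1 − 0.570146) = 0.9149

0.9149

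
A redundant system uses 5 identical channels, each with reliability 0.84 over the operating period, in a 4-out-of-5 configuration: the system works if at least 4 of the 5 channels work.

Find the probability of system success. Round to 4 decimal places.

R = Σ_{i=4}^{5} C(5,i) p^i (1−p)^{5−i} with p = 0.84
C(5,4)·0.84^4·0.16^1 = 0.398297
C(5,5)·0.84^5·0.16^0 = 0.418212
Sum = 0.8165

0.8165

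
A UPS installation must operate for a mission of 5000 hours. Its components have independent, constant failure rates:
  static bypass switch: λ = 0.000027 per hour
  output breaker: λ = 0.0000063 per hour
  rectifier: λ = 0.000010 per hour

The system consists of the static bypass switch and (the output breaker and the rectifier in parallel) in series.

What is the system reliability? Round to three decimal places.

0.872

R(static bypass switch) = exp(−0.000027 × 5000) = 0.87372
R(output breaker) = exp(−0.0000063 × 5000) = 0.96899
R(rectifier) = exp(−0.000010 × 5000) = 0.95123
Parallel (output breaker and rectifier): 1 − (1 − 0.96899)(1 − 0.95123) = 0.99849
Series (static bypass switch and [0.99849]): 0.87372 × 0.99849 = 0.872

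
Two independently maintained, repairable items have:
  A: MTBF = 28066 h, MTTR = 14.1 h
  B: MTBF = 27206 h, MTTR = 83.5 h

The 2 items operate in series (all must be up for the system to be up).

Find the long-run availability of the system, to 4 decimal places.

A(A) = MTBF/(MTBF+MTTR) = 28066/(28066+14.1) = 0.999498
A(B) = MTBF/(MTBF+MTTR) = 27206/(27206+83.5) = 0.996940
Series availability: 0.999498 × 0.996940 = 0.9964

0.9964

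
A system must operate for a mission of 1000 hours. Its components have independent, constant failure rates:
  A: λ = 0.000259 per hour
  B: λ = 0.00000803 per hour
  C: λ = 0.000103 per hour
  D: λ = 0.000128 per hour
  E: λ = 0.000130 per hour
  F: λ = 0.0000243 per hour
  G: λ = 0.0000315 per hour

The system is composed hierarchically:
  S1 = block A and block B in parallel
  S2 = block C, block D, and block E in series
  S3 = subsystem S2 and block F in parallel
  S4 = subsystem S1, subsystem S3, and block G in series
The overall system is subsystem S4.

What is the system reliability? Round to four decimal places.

R(A) = exp(−0.000259 × 1000) = 0.771823
R(B) = exp(−0.00000803 × 1000) = 0.992002
R(C) = exp(−0.000103 × 1000) = 0.902127
R(D) = exp(−0.000128 × 1000) = 0.879853
R(E) = exp(−0.000130 × 1000) = 0.878095
R(F) = exp(−0.0000243 × 1000) = 0.975993
R(G) = exp(−0.0000315 × 1000) = 0.968991
Parallel (A and B): 1 − (1 − 0.771823)(1 − 0.992002) = 0.998175
Series (C, D, and E): 0.902127 × 0.879853 × 0.878095 = 0.696978
Parallel ([0.696978] and F): 1 − (1 − 0.696978)(1 − 0.975993) = 0.992725
Series ([0.998175], [0.992725], and G): 0.998175 × 0.992725 × 0.968991 = 0.9602

0.9602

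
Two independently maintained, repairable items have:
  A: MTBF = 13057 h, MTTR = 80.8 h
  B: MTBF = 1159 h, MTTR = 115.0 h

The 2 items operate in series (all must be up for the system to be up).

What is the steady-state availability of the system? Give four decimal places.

A(A) = MTBF/(MTBF+MTTR) = 13057/(13057+80.8) = 0.993850
A(B) = MTBF/(MTBF+MTTR) = 1159/(1159+115.0) = 0.909733
Series availability: 0.993850 × 0.909733 = 0.9041

0.9041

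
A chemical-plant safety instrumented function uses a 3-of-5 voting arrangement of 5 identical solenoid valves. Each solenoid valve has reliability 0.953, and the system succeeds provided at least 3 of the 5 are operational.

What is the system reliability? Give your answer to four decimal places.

R = Σ_{i=3}^{5} C(5,i) p^i (1−p)^{5−i} with p = 0.953
C(5,3)·0.953^3·0.047^2 = 0.019119
C(5,4)·0.953^4·0.047^1 = 0.193838
C(5,5)·0.953^5·0.047^0 = 0.786076
Sum = 0.9990

0.9990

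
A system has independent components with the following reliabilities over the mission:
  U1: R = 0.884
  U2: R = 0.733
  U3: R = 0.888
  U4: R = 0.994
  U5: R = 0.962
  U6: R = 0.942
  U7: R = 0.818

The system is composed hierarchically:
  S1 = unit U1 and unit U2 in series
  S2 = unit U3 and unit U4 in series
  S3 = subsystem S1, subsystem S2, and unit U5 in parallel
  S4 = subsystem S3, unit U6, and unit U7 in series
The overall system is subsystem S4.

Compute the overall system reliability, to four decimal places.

0.7693

Series (U1 and U2): 0.884000 × 0.733000 = 0.647972
Series (U3 and U4): 0.888000 × 0.994000 = 0.882672
Parallel ([0.647972], [0.882672], and U5): 1 − (1 − 0.647972)(1 − 0.882672)(1 − 0.962000) = 0.998430
Series ([0.998430], U6, and U7): 0.998430 × 0.942000 × 0.818000 = 0.7693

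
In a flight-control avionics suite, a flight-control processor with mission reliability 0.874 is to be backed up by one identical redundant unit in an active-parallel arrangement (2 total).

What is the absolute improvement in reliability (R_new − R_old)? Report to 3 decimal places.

0.110

R_before = 0.874
R_after = 1 − (1 − 0.874)^2 = 0.984
ΔR = 0.984 − 0.874 = 0.110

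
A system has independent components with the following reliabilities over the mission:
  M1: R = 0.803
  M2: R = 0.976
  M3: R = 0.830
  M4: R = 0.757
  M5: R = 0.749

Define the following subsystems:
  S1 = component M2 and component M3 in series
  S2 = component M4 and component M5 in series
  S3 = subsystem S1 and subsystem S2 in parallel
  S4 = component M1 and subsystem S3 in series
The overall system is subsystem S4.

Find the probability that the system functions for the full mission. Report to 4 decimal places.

Series (M2 and M3): 0.976000 × 0.830000 = 0.810080
Series (M4 and M5): 0.757000 × 0.749000 = 0.566993
Parallel ([0.810080] and [0.566993]): 1 − (1 − 0.810080)(1 − 0.566993) = 0.917763
Series (M1 and [0.917763]): 0.803000 × 0.917763 = 0.7370

0.7370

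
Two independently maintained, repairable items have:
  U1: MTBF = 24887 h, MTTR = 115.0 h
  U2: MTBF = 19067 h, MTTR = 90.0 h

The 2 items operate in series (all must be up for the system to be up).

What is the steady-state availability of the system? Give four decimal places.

0.9907

A(U1) = MTBF/(MTBF+MTTR) = 24887/(24887+115.0) = 0.995400
A(U2) = MTBF/(MTBF+MTTR) = 19067/(19067+90.0) = 0.995302
Series availability: 0.995400 × 0.995302 = 0.9907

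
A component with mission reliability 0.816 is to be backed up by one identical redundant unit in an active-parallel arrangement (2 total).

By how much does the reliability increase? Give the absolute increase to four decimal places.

0.1501

R_before = 0.816
R_after = 1 − (1 − 0.816)^2 = 0.9661
ΔR = 0.9661 − 0.816 = 0.1501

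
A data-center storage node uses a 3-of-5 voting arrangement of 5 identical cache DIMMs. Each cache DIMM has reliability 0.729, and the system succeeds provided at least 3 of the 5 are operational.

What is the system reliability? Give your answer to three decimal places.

R = Σ_{i=3}^{5} C(5,i) p^i (1−p)^{5−i} with p = 0.729
C(5,3)·0.729^3·0.271^2 = 0.28453
C(5,4)·0.729^4·0.271^1 = 0.38269
C(5,5)·0.729^5·0.271^0 = 0.20589
Sum = 0.873

0.873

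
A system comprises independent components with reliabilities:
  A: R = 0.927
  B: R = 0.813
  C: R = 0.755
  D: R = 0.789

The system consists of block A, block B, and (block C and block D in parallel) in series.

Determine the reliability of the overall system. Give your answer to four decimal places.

0.7147

Parallel (C and D): 1 − (1 − 0.755000)(1 − 0.789000) = 0.948305
Series (A, B, and [0.948305]): 0.927000 × 0.813000 × 0.948305 = 0.7147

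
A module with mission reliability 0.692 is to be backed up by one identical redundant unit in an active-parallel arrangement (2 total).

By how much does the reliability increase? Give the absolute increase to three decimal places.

0.213

R_before = 0.692
R_after = 1 − (1 − 0.692)^2 = 0.905
ΔR = 0.905 − 0.692 = 0.213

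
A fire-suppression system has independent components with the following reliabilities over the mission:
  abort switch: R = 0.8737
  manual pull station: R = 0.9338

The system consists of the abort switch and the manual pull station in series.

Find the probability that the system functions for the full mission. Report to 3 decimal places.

Series (abort switch and manual pull station): 0.87370 × 0.93380 = 0.816

0.816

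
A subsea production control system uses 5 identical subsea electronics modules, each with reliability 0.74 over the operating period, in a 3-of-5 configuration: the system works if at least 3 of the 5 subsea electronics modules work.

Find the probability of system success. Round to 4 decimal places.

R = Σ_{i=3}^{5} C(5,i) p^i (1−p)^{5−i} with p = 0.74
C(5,3)·0.74^3·0.26^2 = 0.273931
C(5,4)·0.74^4·0.26^1 = 0.389825
C(5,5)·0.74^5·0.26^0 = 0.221901
Sum = 0.8857

0.8857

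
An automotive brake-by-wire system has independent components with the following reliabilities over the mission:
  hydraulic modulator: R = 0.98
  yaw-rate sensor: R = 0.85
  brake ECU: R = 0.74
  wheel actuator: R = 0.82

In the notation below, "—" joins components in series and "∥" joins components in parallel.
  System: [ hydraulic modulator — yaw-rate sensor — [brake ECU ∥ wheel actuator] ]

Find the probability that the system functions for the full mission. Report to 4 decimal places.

Parallel (brake ECU and wheel actuator): 1 − (1 − 0.740000)(1 − 0.820000) = 0.953200
Series (hydraulic modulator, yaw-rate sensor, and [0.953200]): 0.980000 × 0.850000 × 0.953200 = 0.7940

0.7940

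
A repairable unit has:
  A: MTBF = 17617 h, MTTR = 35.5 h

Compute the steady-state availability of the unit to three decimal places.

0.998

A(A) = MTBF/(MTBF+MTTR) = 17617/(17617+35.5) = 0.998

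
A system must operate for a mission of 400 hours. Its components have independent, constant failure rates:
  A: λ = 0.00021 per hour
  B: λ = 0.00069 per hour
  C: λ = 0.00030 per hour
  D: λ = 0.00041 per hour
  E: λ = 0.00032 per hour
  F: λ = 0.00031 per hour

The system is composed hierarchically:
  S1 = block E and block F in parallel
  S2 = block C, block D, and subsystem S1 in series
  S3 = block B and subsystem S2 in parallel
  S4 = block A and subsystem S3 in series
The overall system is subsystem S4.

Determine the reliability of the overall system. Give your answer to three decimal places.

R(A) = exp(−0.00021 × 400) = 0.91943
R(B) = exp(−0.00069 × 400) = 0.75881
R(C) = exp(−0.00030 × 400) = 0.88692
R(D) = exp(−0.00041 × 400) = 0.84874
R(E) = exp(−0.00032 × 400) = 0.87985
R(F) = exp(−0.00031 × 400) = 0.88338
Parallel (E and F): 1 − (1 − 0.87985)(1 − 0.88338) = 0.98599
Series (C, D, and [0.98599]): 0.88692 × 0.84874 × 0.98599 = 0.74222
Parallel (B and [0.74222]): 1 − (1 − 0.75881)(1 − 0.74222) = 0.93783
Series (A and [0.93783]): 0.91943 × 0.93783 = 0.862

0.862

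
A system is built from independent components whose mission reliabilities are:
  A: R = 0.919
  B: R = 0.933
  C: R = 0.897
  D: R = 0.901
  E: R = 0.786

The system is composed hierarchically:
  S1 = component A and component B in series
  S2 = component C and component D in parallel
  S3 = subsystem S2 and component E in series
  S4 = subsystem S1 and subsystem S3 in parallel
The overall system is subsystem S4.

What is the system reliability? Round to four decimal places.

0.9683

Series (A and B): 0.919000 × 0.933000 = 0.857427
Parallel (C and D): 1 − (1 − 0.897000)(1 − 0.901000) = 0.989803
Series ([0.989803] and E): 0.989803 × 0.786000 = 0.777985
Parallel ([0.857427] and [0.777985]): 1 − (1 − 0.857427)(1 − 0.777985) = 0.9683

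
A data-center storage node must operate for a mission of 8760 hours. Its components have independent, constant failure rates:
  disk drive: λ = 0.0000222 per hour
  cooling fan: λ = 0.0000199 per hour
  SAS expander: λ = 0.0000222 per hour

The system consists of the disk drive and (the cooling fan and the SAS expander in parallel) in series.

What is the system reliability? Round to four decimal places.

0.8000

R(disk drive) = exp(−0.0000222 × 8760) = 0.823269
R(cooling fan) = exp(−0.0000199 × 8760) = 0.840025
R(SAS expander) = exp(−0.0000222 × 8760) = 0.823269
Parallel (cooling fan and SAS expander): 1 − (1 − 0.840025)(1 − 0.823269) = 0.971727
Series (disk drive and [0.971727]): 0.823269 × 0.971727 = 0.8000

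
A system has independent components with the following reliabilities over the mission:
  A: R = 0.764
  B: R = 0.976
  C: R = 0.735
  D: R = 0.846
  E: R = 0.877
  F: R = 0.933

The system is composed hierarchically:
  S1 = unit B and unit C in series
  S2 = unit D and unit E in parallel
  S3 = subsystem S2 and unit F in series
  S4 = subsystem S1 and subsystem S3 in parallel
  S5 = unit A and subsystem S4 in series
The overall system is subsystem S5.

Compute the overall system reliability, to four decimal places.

Series (B and C): 0.976000 × 0.735000 = 0.717360
Parallel (D and E): 1 − (1 − 0.846000)(1 − 0.877000) = 0.981058
Series ([0.981058] and F): 0.981058 × 0.933000 = 0.915327
Parallel ([0.717360] and [0.915327]): 1 − (1 − 0.717360)(1 − 0.915327) = 0.976068
Series (A and [0.976068]): 0.764000 × 0.976068 = 0.7457

0.7457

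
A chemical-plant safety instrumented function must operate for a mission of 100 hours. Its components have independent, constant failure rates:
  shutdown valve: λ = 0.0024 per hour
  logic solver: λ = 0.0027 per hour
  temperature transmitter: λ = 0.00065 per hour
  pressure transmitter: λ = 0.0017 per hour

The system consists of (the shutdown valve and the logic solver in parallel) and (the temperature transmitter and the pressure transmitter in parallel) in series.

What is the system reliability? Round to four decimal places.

0.9402

R(shutdown valve) = exp(−0.0024 × 100) = 0.786628
R(logic solver) = exp(−0.0027 × 100) = 0.763379
R(temperature transmitter) = exp(−0.00065 × 100) = 0.937067
R(pressure transmitter) = exp(−0.0017 × 100) = 0.843665
Parallel (shutdown valve and logic solver): 1 − (1 − 0.786628)(1 − 0.763379) = 0.949512
Parallel (temperature transmitter and pressure transmitter): 1 − (1 − 0.937067)(1 − 0.843665) = 0.990161
Series ([0.949512] and [0.990161]): 0.949512 × 0.990161 = 0.9402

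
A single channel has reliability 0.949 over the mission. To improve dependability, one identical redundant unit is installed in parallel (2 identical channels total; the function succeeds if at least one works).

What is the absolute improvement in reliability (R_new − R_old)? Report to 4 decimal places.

0.0484

R_before = 0.949
R_after = 1 − (1 − 0.949)^2 = 0.9974
ΔR = 0.9974 − 0.949 = 0.0484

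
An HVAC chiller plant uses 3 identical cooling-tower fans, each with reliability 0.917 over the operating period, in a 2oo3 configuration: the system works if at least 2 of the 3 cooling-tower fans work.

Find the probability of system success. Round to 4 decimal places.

0.9805

R = Σ_{i=2}^{3} C(3,i) p^i (1−p)^{3−i} with p = 0.917
C(3,2)·0.917^2·0.083^1 = 0.209381
C(3,3)·0.917^3·0.083^0 = 0.771095
Sum = 0.9805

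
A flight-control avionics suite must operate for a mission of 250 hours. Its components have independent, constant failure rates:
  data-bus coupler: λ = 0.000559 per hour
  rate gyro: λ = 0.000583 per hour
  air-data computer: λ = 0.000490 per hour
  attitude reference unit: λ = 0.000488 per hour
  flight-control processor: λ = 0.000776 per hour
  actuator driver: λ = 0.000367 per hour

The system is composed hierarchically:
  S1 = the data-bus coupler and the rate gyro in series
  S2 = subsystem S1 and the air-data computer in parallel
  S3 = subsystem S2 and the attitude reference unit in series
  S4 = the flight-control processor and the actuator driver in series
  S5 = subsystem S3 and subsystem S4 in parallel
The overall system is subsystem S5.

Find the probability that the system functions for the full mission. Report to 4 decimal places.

0.9652

R(data-bus coupler) = exp(−0.000559 × 250) = 0.869576
R(rate gyro) = exp(−0.000583 × 250) = 0.864374
R(air-data computer) = exp(−0.000490 × 250) = 0.884706
R(attitude reference unit) = exp(−0.000488 × 250) = 0.885148
R(flight-control processor) = exp(−0.000776 × 250) = 0.823658
R(actuator driver) = exp(−0.000367 × 250) = 0.912333
Series (data-bus coupler and rate gyro): 0.869576 × 0.864374 = 0.751639
Parallel ([0.751639] and air-data computer): 1 − (1 − 0.751639)(1 − 0.884706) = 0.971365
Series ([0.971365] and attitude reference unit): 0.971365 × 0.885148 = 0.859802
Series (flight-control processor and actuator driver): 0.823658 × 0.912333 = 0.751450
Parallel ([0.859802] and [0.751450]): 1 − (1 − 0.859802)(1 − 0.751450) = 0.9652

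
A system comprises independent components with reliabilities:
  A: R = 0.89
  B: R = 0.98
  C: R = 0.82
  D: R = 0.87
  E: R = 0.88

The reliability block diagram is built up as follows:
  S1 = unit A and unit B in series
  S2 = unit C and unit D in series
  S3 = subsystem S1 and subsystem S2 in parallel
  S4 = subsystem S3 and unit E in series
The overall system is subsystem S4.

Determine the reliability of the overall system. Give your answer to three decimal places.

0.848

Series (A and B): 0.89000 × 0.98000 = 0.87220
Series (C and D): 0.82000 × 0.87000 = 0.71340
Parallel ([0.87220] and [0.71340]): 1 − (1 − 0.87220)(1 − 0.71340) = 0.96337
Series ([0.96337] and E): 0.96337 × 0.88000 = 0.848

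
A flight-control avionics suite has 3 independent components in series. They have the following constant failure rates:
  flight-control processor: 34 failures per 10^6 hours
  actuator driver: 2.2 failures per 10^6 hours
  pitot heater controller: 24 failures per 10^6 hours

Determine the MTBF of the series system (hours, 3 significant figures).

Series of exponential components: λ_sys = Σ λ_i
λ_sys = 0.000034 + 0.0000022 + 0.000024 = 6.0200e-05 /h
MTBF = 1 / λ_sys = 16600 h

16600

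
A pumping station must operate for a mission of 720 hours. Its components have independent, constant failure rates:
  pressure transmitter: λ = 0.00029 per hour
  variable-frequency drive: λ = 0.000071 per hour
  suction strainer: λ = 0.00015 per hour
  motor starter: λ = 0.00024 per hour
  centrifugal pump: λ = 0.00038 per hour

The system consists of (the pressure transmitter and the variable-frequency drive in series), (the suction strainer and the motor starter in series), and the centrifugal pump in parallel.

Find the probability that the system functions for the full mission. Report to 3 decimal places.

0.987

R(pressure transmitter) = exp(−0.00029 × 720) = 0.81156
R(variable-frequency drive) = exp(−0.000071 × 720) = 0.95016
R(suction strainer) = exp(−0.00015 × 720) = 0.89763
R(motor starter) = exp(−0.00024 × 720) = 0.84131
R(centrifugal pump) = exp(−0.00038 × 720) = 0.76064
Series (pressure transmitter and variable-frequency drive): 0.81156 × 0.95016 = 0.77111
Series (suction strainer and motor starter): 0.89763 × 0.84131 = 0.75519
Parallel ([0.77111], [0.75519], and centrifugal pump): 1 − (1 − 0.77111)(1 − 0.75519)(1 − 0.76064) = 0.987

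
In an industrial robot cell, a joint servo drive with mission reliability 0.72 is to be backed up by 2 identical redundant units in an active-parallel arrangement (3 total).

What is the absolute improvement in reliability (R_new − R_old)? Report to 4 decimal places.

R_before = 0.72
R_after = 1 − (1 − 0.72)^3 = 0.9780
ΔR = 0.9780 − 0.72 = 0.2580

0.2580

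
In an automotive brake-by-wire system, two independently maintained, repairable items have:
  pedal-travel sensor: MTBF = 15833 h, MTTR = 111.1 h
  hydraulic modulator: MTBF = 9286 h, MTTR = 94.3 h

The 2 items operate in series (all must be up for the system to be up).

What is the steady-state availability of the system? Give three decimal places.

0.983

A(pedal-travel sensor) = MTBF/(MTBF+MTTR) = 15833/(15833+111.1) = 0.993032
A(hydraulic modulator) = MTBF/(MTBF+MTTR) = 9286/(9286+94.3) = 0.989947
Series availability: 0.993032 × 0.989947 = 0.983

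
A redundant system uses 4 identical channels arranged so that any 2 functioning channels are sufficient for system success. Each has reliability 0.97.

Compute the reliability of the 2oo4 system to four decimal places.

R = Σ_{i=2}^{4} C(4,i) p^i (1−p)^{4−i} with p = 0.97
C(4,2)·0.97^2·0.03^2 = 0.005081
C(4,3)·0.97^3·0.03^1 = 0.109521
C(4,4)·0.97^4·0.03^0 = 0.885293
Sum = 0.9999

0.9999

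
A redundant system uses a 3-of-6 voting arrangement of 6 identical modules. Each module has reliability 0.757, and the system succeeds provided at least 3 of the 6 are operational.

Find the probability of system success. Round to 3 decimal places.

R = Σ_{i=3}^{6} C(6,i) p^i (1−p)^{6−i} with p = 0.757
C(6,3)·0.757^3·0.243^3 = 0.12449
C(6,4)·0.757^4·0.243^2 = 0.29086
C(6,5)·0.757^5·0.243^1 = 0.36244
C(6,6)·0.757^6·0.243^0 = 0.18818
Sum = 0.966

0.966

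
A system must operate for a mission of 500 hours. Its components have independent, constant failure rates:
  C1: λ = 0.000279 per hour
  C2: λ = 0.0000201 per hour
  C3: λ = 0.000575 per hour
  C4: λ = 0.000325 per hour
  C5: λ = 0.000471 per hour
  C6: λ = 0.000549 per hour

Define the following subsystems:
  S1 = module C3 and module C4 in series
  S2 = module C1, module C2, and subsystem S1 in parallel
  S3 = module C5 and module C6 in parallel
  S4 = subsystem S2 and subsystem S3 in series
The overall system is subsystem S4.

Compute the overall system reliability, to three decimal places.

R(C1) = exp(−0.000279 × 500) = 0.86979
R(C2) = exp(−0.0000201 × 500) = 0.99000
R(C3) = exp(−0.000575 × 500) = 0.75014
R(C4) = exp(−0.000325 × 500) = 0.85002
R(C5) = exp(−0.000471 × 500) = 0.79018
R(C6) = exp(−0.000549 × 500) = 0.75995
Series (C3 and C4): 0.75014 × 0.85002 = 0.63763
Parallel (C1, C2, and [0.63763]): 1 − (1 − 0.86979)(1 − 0.99000)(1 − 0.63763) = 0.99953
Parallel (C5 and C6): 1 − (1 − 0.79018)(1 − 0.75995) = 0.94963
Series ([0.99953] and [0.94963]): 0.99953 × 0.94963 = 0.949

0.949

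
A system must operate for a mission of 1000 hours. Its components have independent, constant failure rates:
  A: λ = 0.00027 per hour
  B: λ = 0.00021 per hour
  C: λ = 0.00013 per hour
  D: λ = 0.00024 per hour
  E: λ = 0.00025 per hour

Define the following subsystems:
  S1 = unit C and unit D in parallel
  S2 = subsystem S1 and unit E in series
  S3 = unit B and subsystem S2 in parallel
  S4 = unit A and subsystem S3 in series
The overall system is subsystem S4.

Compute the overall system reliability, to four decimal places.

R(A) = exp(−0.00027 × 1000) = 0.763379
R(B) = exp(−0.00021 × 1000) = 0.810584
R(C) = exp(−0.00013 × 1000) = 0.878095
R(D) = exp(−0.00024 × 1000) = 0.786628
R(E) = exp(−0.00025 × 1000) = 0.778801
Parallel (C and D): 1 − (1 − 0.878095)(1 − 0.786628) = 0.973989
Series ([0.973989] and E): 0.973989 × 0.778801 = 0.758544
Parallel (B and [0.758544]): 1 − (1 − 0.810584)(1 − 0.758544) = 0.954264
Series (A and [0.954264]): 0.763379 × 0.954264 = 0.7285

0.7285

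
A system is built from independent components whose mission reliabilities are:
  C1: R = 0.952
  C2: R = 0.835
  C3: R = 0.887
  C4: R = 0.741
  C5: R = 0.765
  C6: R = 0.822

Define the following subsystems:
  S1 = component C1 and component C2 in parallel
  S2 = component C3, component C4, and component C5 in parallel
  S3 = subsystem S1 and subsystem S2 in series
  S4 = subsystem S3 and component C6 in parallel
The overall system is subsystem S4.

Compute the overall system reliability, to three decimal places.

0.997

Parallel (C1 and C2): 1 − (1 − 0.95200)(1 − 0.83500) = 0.99208
Parallel (C3, C4, and C5): 1 − (1 − 0.88700)(1 − 0.74100)(1 − 0.76500) = 0.99312
Series ([0.99208] and [0.99312]): 0.99208 × 0.99312 = 0.98525
Parallel ([0.98525] and C6): 1 − (1 − 0.98525)(1 − 0.82200) = 0.997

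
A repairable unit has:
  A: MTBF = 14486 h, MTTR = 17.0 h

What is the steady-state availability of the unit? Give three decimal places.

A(A) = MTBF/(MTBF+MTTR) = 14486/(14486+17.0) = 0.999

0.999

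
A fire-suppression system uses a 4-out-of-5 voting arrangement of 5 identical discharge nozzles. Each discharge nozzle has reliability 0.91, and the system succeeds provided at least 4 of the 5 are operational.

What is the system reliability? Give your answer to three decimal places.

0.933

R = Σ_{i=4}^{5} C(5,i) p^i (1−p)^{5−i} with p = 0.91
C(5,4)·0.91^4·0.09^1 = 0.30859
C(5,5)·0.91^5·0.09^0 = 0.62403
Sum = 0.933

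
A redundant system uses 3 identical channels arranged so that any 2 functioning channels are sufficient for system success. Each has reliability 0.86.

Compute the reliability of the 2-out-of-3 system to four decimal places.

R = Σ_{i=2}^{3} C(3,i) p^i (1−p)^{3−i} with p = 0.86
C(3,2)·0.86^2·0.14^1 = 0.310632
C(3,3)·0.86^3·0.14^0 = 0.636056
Sum = 0.9467

0.9467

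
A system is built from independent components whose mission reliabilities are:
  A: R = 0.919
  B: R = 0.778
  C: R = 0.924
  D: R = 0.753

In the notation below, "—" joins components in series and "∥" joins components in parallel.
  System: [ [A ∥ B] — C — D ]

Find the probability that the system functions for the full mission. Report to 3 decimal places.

0.683

Parallel (A and B): 1 − (1 − 0.91900)(1 − 0.77800) = 0.98202
Series ([0.98202], C, and D): 0.98202 × 0.92400 × 0.75300 = 0.683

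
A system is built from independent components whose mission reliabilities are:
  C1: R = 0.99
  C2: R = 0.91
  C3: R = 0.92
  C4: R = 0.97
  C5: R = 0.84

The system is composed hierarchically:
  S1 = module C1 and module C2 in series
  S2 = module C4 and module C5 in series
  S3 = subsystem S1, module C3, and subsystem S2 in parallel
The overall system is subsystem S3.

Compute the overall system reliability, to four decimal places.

0.9985

Series (C1 and C2): 0.990000 × 0.910000 = 0.900900
Series (C4 and C5): 0.970000 × 0.840000 = 0.814800
Parallel ([0.900900], C3, and [0.814800]): 1 − (1 − 0.900900)(1 − 0.920000)(1 − 0.814800) = 0.9985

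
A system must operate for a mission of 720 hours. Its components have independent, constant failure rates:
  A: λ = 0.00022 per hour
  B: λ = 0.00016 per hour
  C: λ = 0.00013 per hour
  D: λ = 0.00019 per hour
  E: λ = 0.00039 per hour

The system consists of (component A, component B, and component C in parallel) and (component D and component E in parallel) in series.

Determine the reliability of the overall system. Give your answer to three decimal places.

0.967

R(A) = exp(−0.00022 × 720) = 0.85351
R(B) = exp(−0.00016 × 720) = 0.89119
R(C) = exp(−0.00013 × 720) = 0.91065
R(D) = exp(−0.00019 × 720) = 0.87214
R(E) = exp(−0.00039 × 720) = 0.75518
Parallel (A, B, and C): 1 − (1 − 0.85351)(1 − 0.89119)(1 − 0.91065) = 0.99858
Parallel (D and E): 1 − (1 − 0.87214)(1 − 0.75518) = 0.96870
Series ([0.99858] and [0.96870]): 0.99858 × 0.96870 = 0.967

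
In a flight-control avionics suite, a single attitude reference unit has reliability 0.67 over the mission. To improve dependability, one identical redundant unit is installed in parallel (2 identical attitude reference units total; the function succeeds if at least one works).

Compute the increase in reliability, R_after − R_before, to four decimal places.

R_before = 0.67
R_after = 1 − (1 − 0.67)^2 = 0.8911
ΔR = 0.8911 − 0.67 = 0.2211

0.2211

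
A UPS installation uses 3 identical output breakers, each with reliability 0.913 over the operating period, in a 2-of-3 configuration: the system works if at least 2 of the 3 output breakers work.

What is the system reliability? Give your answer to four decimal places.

R = Σ_{i=2}^{3} C(3,i) p^i (1−p)^{3−i} with p = 0.913
C(3,2)·0.913^2·0.087^1 = 0.217562
C(3,3)·0.913^3·0.087^0 = 0.761048
Sum = 0.9786

0.9786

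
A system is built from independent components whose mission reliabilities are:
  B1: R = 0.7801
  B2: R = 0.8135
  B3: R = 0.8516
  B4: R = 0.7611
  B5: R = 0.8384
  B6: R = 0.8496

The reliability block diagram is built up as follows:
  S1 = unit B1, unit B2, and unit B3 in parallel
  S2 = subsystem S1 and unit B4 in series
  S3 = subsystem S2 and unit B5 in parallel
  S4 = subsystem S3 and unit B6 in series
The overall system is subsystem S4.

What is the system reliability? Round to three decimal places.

Parallel (B1, B2, and B3): 1 − (1 − 0.78010)(1 − 0.81350)(1 − 0.85160) = 0.99391
Series ([0.99391] and B4): 0.99391 × 0.76110 = 0.75646
Parallel ([0.75646] and B5): 1 − (1 − 0.75646)(1 − 0.83840) = 0.96064
Series ([0.96064] and B6): 0.96064 × 0.84960 = 0.816

0.816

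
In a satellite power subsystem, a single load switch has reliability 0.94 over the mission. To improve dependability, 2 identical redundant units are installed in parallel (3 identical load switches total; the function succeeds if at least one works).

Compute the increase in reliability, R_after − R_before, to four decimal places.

R_before = 0.94
R_after = 1 − (1 − 0.94)^3 = 0.9998
ΔR = 0.9998 − 0.94 = 0.0598

0.0598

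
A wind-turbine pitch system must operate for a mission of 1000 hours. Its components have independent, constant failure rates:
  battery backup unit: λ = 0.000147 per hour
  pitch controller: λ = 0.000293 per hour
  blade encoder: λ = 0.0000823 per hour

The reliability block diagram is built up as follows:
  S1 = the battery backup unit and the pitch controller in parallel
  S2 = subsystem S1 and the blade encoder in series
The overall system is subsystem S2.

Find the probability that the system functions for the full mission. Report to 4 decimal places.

0.8890

R(battery backup unit) = exp(−0.000147 × 1000) = 0.863294
R(pitch controller) = exp(−0.000293 × 1000) = 0.746022
R(blade encoder) = exp(−0.0000823 × 1000) = 0.920996
Parallel (battery backup unit and pitch controller): 1 − (1 − 0.863294)(1 − 0.746022) = 0.965280
Series ([0.965280] and blade encoder): 0.965280 × 0.920996 = 0.8890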